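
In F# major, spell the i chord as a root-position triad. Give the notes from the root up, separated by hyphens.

i is built on scale degree 1, which is F# in both F# major and its parallel. Building the minor chord from the parallel minor on F#: F#–A–C#.

F#-A-C#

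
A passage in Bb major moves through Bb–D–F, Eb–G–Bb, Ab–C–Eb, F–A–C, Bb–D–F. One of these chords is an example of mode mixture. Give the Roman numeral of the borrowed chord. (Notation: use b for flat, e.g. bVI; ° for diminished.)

bVII

In Bb major the diatonic chords are Bb, Cm, Dm, Eb, F, Gm, Adim. Bb–D–F = Bb, Eb–G–Bb = Eb and F–A–C = F are all diatonic. But Ab–C–Eb is foreign: the diatonic vii° on degree 7 is Adim, whereas Ab comes from Bb minor. It is labeled bVII.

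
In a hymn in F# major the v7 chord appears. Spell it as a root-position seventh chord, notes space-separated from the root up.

v7 is built on scale degree 5, which is C# in both F# major and its parallel. Building the minor-seventh chord from the parallel minor on C#: C#–E–G#–B.

C# E G# B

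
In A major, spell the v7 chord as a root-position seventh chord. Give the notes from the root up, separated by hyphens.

v7 is built on scale degree 5, which is E in both A major and its parallel. Stacking thirds in A minor on E gives E–G–B–D.

E-G-B-D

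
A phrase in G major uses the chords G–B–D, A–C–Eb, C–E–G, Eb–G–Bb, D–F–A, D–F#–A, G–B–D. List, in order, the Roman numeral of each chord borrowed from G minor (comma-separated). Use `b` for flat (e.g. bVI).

ii°, bVI, v

The diatonic triads in G major are G, Am, Bm, C, D, Em, F#dim. G–B–D = G, C–E–G = C and D–F#–A = D all belong to that set. But A–C–Eb is foreign: the diatonic ii on degree 2 is Am, whereas Adim comes from G minor. It is labeled ii°. But Eb–G–Bb is foreign: the diatonic vi on degree 6 is Em, whereas Eb comes from G minor. It is labeled bVI. D–F–A doesn't fit — on degree 5 G major would have D (V). Dm is the degree-5 chord of G minor, so it is the borrowed v.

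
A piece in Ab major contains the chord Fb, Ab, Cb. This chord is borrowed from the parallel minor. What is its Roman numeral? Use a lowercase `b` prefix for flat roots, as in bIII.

The root Fb is the lowered 6th scale degree — diatonically Ab major has F there. Diatonically Ab major has Fm (vi) on that degree; Fb–Ab–Cb is instead the major chord native to Ab minor, so it takes the label bVI.

bVI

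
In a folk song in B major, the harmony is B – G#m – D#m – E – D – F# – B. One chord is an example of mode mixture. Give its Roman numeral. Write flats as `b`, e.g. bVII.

In B major the diatonic chords are B, C#m, D#m, E, F#, G#m, A#dim. B, G#m, D#m, E and F# all belong to that set. D (D–F#–A) doesn't fit — on degree 3 B major would have D#m (iii). D is the degree-3 chord of B minor, so it is the borrowed bIII.

bIII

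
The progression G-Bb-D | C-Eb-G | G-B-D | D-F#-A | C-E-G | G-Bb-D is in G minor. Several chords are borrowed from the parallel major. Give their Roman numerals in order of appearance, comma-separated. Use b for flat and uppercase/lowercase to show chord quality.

I, IV

In G minor (with V from harmonic minor) the diatonic chords are Gm, Adim, Bb, Cm, D, Eb, F. G–Bb–D = Gm, C–Eb–G = Cm and D–F#–A = D are all diatonic. G–B–D is not: scale degree 1 in G minor carries Gm (i). In G major the chord on that degree is G, so here it functions as I, borrowed from the parallel major. C–E–G doesn't fit — on degree 4 G minor would have Cm (iv). C is the degree-4 chord of G major, so it is the borrowed IV.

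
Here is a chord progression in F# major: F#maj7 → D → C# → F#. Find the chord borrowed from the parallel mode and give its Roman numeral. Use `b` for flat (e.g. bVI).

In F# major the diatonic chords are F#, G#m, A#m, B, C#, D#m, E#dim. F#maj7, C# and F# all belong to that set. But D (D–F#–A) is foreign: the diatonic vi on degree 6 is D#m, whereas D comes from F# minor. It is labeled bVI.

bVI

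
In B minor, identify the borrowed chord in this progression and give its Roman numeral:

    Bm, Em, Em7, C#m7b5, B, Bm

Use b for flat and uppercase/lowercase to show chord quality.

I

In B minor (with V from harmonic minor) the diatonic chords are Bm, C#dim, D, Em, F#, G, A. Bm, Em, Em7 and C#m7b5 all belong to that set. B (B–D#–F#) is not: scale degree 1 in B minor carries Bm (i). In B major the chord on that degree is B, so here it functions as I, borrowed from the parallel major.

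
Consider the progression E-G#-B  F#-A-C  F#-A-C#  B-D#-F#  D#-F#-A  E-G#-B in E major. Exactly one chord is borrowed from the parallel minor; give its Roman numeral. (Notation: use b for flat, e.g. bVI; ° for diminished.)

The diatonic triads in E major are E, F#m, G#m, A, B, C#m, D#dim. Of the given chords, E–G#–B = E, F#–A–C# = F#m, B–D#–F# = B and D#–F#–A = D#dim are diatonic. But F#–A–C is foreign: the diatonic ii on degree 2 is F#m, whereas F#dim comes from E minor. It is labeled ii°.

ii°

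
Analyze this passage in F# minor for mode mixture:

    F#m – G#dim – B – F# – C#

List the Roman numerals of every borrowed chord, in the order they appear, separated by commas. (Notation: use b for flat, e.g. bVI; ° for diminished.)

F# minor has the diatonic set F#m, G#dim, A, Bm, C#, D, E (with V from harmonic minor). F#m, G#dim and C# are all diatonic. But B (B–D#–F#) is foreign: the diatonic iv on degree 4 is Bm, whereas B comes from F# major. It is labeled IV. But F# (F#–A#–C#) is foreign: the diatonic i on degree 1 is F#m, whereas F# comes from F# major. It is labeled I.

IV, I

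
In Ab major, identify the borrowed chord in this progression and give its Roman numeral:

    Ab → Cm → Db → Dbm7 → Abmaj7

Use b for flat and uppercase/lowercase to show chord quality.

iv7

In Ab major the diatonic chords are Ab, Bbm, Cm, Db, Eb, Fm, Gdim. Ab, Cm, Db and Abmaj7 all belong to that set. Dbm7 (Db–Fb–Ab–Cb) is not: scale degree 4 in Ab major carries Db (IV). In Ab minor the chord on that degree is Dbm7, so here it functions as iv7, borrowed from the parallel minor.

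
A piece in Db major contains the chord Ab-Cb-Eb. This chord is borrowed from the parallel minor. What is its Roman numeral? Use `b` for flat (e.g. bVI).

Ab is scale degree 5 in Db major. Ab–Cb–Eb is a minor chord — the form found in Db minor, not the diatonic V (Ab). Borrowed into Db major it is written v.

v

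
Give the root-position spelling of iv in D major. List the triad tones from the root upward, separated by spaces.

G Bb D

iv is built on scale degree 4, which is G in both D major and its parallel. Building the minor chord from the parallel minor on G: G–Bb–D.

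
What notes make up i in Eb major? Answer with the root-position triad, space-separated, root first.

i is built on scale degree 1, which is Eb in both Eb major and its parallel. Building the minor chord from the parallel minor on Eb: Eb–Gb–Bb.

Eb Gb Bb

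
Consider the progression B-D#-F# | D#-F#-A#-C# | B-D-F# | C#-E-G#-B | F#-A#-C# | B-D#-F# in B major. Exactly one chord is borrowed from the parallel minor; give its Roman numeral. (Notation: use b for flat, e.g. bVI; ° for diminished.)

The diatonic triads in B major are B, C#m, D#m, E, F#, G#m, A#dim. B–D#–F# = B, D#–F#–A#–C# = D#m7, C#–E–G#–B = C#m7 and F#–A#–C# = F# all belong to that set. B–D–F# is not: scale degree 1 in B major carries B (I). In B minor the chord on that degree is Bm, so here it functions as i, borrowed from the parallel minor.

i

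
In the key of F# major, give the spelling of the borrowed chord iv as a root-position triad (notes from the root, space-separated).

iv is built on scale degree 4, which is B in both F# major and its parallel. Stacking thirds in F# minor on B gives B–D–F#.

B D F#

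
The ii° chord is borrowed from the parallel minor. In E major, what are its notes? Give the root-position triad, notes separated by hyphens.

The root, F#, is scale degree 2 — the same note in E major and E minor; only the chord quality changes. Building the diminished chord from the parallel minor on F#: F#–A–C.

F#-A-C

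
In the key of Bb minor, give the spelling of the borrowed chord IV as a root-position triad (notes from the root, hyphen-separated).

Eb-G-Bb

IV is built on scale degree 4, which is Eb in both Bb minor and its parallel. In Bb major the chord on Eb is Eb–G–Bb.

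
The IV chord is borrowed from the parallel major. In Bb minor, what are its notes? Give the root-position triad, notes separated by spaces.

IV is built on scale degree 4, which is Eb in both Bb minor and its parallel. Building the major chord from the parallel major on Eb: Eb–G–Bb.

Eb G Bb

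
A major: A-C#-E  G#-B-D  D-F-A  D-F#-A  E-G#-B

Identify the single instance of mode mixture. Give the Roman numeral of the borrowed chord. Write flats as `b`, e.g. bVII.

iv

In A major the diatonic chords are A, Bm, C#m, D, E, F#m, G#dim. Of the given chords, A–C#–E = A, G#–B–D = G#dim, D–F#–A = D and E–G#–B = E are diatonic. But D–F–A is foreign: the diatonic IV on degree 4 is D, whereas Dm comes from A minor. It is labeled iv.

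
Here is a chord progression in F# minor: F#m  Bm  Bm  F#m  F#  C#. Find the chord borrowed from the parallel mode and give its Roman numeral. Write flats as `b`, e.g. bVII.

In F# minor (with V from harmonic minor) the diatonic chords are F#m, G#dim, A, Bm, C#, D, E. F#m, Bm and C# all belong to that set. But F# (F#–A#–C#) is foreign: the diatonic i on degree 1 is F#m, whereas F# comes from F# major. It is labeled I.

I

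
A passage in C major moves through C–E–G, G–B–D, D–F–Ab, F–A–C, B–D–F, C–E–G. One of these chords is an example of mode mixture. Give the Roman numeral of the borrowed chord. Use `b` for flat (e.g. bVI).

In C major the diatonic chords are C, Dm, Em, F, G, Am, Bdim. C–E–G = C, G–B–D = G, F–A–C = F and B–D–F = Bdim all belong to that set. D–F–Ab doesn't fit — on degree 2 C major would have Dm (ii). Ddim is the degree-2 chord of C minor, so it is the borrowed ii°.

ii°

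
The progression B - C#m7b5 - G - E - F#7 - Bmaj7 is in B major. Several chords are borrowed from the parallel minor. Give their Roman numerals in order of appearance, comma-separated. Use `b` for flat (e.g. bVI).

iiø7, bVI

In B major the diatonic chords are B, C#m, D#m, E, F#, G#m, A#dim. Of the given chords, B, E, F#7 and Bmaj7 are diatonic. But C#m7b5 (C#–E–G–B) is foreign: the diatonic ii on degree 2 is C#m, whereas C#m7b5 comes from B minor. It is labeled iiø7. G (G–B–D) is not: scale degree 6 in B major carries G#m (vi). In B minor the chord on that degree is G, so here it functions as bVI, borrowed from the parallel minor.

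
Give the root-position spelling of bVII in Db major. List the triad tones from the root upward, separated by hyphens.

bVII is built on the lowered scale degree 7. In Db major degree 7 is C; lowered it becomes Cb. In Db minor the chord on Cb is Cb–Eb–Gb.

Cb-Eb-Gb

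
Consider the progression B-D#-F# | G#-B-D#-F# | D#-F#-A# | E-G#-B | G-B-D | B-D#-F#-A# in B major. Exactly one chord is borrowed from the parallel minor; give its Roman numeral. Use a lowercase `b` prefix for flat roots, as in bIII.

B major has the diatonic set B, C#m, D#m, E, F#, G#m, A#dim. B–D#–F# = B, G#–B–D#–F# = G#m7, D#–F#–A# = D#m, E–G#–B = E and B–D#–F#–A# = Bmaj7 all belong to that set. G–B–D is not: scale degree 6 in B major carries G#m (vi). In B minor the chord on that degree is G, so here it functions as bVI, borrowed from the parallel minor.

bVI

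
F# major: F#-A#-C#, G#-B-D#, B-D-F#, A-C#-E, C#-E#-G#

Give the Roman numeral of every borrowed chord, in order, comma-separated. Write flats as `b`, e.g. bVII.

F# major has the diatonic set F#, G#m, A#m, B, C#, D#m, E#dim. Of the given chords, F#–A#–C# = F#, G#–B–D# = G#m and C#–E#–G# = C# are diatonic. But B–D–F# is foreign: the diatonic IV on degree 4 is B, whereas Bm comes from F# minor. It is labeled iv. A–C#–E doesn't fit — on degree 3 F# major would have A#m (iii). A is the degree-3 chord of F# minor, so it is the borrowed bIII.

iv, bIII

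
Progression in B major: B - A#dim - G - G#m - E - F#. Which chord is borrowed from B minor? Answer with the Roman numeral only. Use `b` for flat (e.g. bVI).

B major has the diatonic set B, C#m, D#m, E, F#, G#m, A#dim. Of the given chords, B, A#dim, G#m, E and F# are diatonic. G (G–B–D) doesn't fit — on degree 6 B major would have G#m (vi). G is the degree-6 chord of B minor, so it is the borrowed bVI.

bVI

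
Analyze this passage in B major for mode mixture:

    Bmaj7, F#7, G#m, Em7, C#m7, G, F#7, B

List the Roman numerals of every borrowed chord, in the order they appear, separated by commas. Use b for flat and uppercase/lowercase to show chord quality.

iv7, bVI

In B major the diatonic chords are B, C#m, D#m, E, F#, G#m, A#dim. Of the given chords, Bmaj7, F#7, G#m, C#m7 and B are diatonic. But Em7 (E–G–B–D) is foreign: the diatonic IV on degree 4 is E, whereas Em7 comes from B minor. It is labeled iv7. G (G–B–D) doesn't fit — on degree 6 B major would have G#m (vi). G is the degree-6 chord of B minor, so it is the borrowed bVI.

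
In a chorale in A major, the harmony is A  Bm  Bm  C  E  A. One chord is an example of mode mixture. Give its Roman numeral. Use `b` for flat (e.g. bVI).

bIII

The diatonic triads in A major are A, Bm, C#m, D, E, F#m, G#dim. Of the given chords, A, Bm and E are diatonic. C (C–E–G) doesn't fit — on degree 3 A major would have C#m (iii). C is the degree-3 chord of A minor, so it is the borrowed bIII.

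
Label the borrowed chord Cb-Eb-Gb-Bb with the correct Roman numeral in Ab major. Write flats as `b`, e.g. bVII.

Cb is the lowered form of scale degree 3 in Ab major (the diatonic degree 3 is C). The diatonic chord on degree 3 would be Cm (iii), but Cb–Eb–Gb–Bb is the major-seventh chord from Ab minor. As a borrowed chord it is labeled bIIImaj7.

bIIImaj7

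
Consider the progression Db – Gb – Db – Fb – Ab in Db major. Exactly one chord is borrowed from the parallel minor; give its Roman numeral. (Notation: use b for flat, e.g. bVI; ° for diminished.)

The diatonic triads in Db major are Db, Ebm, Fm, Gb, Ab, Bbm, Cdim. Db, Gb and Ab are all diatonic. Fb (Fb–Ab–Cb) doesn't fit — on degree 3 Db major would have Fm (iii). Fb is the degree-3 chord of Db minor, so it is the borrowed bIII.

bIII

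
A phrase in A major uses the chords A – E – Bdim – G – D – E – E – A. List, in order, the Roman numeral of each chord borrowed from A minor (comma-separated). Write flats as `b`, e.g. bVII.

A major has the diatonic set A, Bm, C#m, D, E, F#m, G#dim. A, E and D all belong to that set. Bdim (B–D–F) doesn't fit — on degree 2 A major would have Bm (ii). Bdim is the degree-2 chord of A minor, so it is the borrowed ii°. But G (G–B–D) is foreign: the diatonic vii° on degree 7 is G#dim, whereas G comes from A minor. It is labeled bVII.

ii°, bVII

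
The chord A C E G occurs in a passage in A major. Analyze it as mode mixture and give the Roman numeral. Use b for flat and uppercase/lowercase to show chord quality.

A is scale degree 1 in A major. A–C–E–G is a minor-seventh chord — the form found in A minor, not the diatonic I (A). Borrowed into A major it is written i7.

i7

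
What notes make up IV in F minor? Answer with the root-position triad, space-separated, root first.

Bb D F

The root, Bb, is scale degree 4 — the same note in F minor and F major; only the chord quality changes. Stacking thirds in F major on Bb gives Bb–D–F.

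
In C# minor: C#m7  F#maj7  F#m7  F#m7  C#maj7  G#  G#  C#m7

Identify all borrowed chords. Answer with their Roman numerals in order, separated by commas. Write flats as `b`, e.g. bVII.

IVmaj7, Imaj7

C# minor has the diatonic set C#m, D#dim, E, F#m, G#, A, B (with V from harmonic minor). C#m7, F#m7 and G# all belong to that set. F#maj7 (F#–A#–C#–E#) is not: scale degree 4 in C# minor carries F#m (iv). In C# major the chord on that degree is F#maj7, so here it functions as IVmaj7, borrowed from the parallel major. C#maj7 (C#–E#–G#–B#) doesn't fit — on degree 1 C# minor would have C#m (i). C#maj7 is the degree-1 chord of C# major, so it is the borrowed Imaj7.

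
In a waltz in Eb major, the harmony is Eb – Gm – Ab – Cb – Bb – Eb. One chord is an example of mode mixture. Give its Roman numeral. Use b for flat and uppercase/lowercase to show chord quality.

In Eb major the diatonic chords are Eb, Fm, Gm, Ab, Bb, Cm, Ddim. Eb, Gm, Ab and Bb are all diatonic. But Cb (Cb–Eb–Gb) is foreign: the diatonic vi on degree 6 is Cm, whereas Cb comes from Eb minor. It is labeled bVI.

bVI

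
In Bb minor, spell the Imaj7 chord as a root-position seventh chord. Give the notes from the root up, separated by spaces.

Bb D F A

The root, Bb, is scale degree 1 — the same note in Bb minor and Bb major; only the chord quality changes. Building the major-seventh chord from the parallel major on Bb: Bb–D–F–A.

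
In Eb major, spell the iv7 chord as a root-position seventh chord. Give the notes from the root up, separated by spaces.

The root, Ab, is scale degree 4 — the same note in Eb major and Eb minor; only the chord quality changes. Stacking thirds in Eb minor on Ab gives Ab–Cb–Eb–Gb.

Ab Cb Eb Gb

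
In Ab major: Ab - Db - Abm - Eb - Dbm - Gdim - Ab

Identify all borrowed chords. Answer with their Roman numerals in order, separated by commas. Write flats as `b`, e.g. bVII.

In Ab major the diatonic chords are Ab, Bbm, Cm, Db, Eb, Fm, Gdim. Ab, Db, Eb and Gdim all belong to that set. Abm (Ab–Cb–Eb) is not: scale degree 1 in Ab major carries Ab (I). In Ab minor the chord on that degree is Abm, so here it functions as i, borrowed from the parallel minor. Dbm (Db–Fb–Ab) doesn't fit — on degree 4 Ab major would have Db (IV). Dbm is the degree-4 chord of Ab minor, so it is the borrowed iv.

i, iv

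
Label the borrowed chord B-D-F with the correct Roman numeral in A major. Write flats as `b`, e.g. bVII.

B is scale degree 2 in A major. B–D–F is a diminished chord — the form found in A minor, not the diatonic ii (Bm). Borrowed into A major it is written ii°.

ii°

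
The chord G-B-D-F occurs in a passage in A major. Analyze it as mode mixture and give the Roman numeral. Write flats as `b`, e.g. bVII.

bVII7

In A major scale degree 7 is G#; G is its lowered form, from A minor. G–B–D–F is a dominant-seventh chord — the form found in A minor, not the diatonic vii° (G#dim). Borrowed into A major it is written bVII7.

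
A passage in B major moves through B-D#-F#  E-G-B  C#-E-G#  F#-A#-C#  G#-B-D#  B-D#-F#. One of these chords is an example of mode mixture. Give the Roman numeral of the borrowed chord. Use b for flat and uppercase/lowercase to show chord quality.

iv

The diatonic triads in B major are B, C#m, D#m, E, F#, G#m, A#dim. Of the given chords, B–D#–F# = B, C#–E–G# = C#m, F#–A#–C# = F# and G#–B–D# = G#m are diatonic. E–G–B is not: scale degree 4 in B major carries E (IV). In B minor the chord on that degree is Em, so here it functions as iv, borrowed from the parallel minor.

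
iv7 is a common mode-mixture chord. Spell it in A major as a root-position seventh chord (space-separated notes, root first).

The root, D, is scale degree 4 — the same note in A major and A minor; only the chord quality changes. In A minor the chord on D is D–F–A–C.

D F A C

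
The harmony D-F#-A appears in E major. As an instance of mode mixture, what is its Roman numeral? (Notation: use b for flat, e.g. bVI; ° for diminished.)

bVII

The root D is the lowered 7th scale degree — diatonically E major has D# there. D–F#–A is a major chord — the form found in E minor, not the diatonic vii° (D#dim). Borrowed into E major it is written bVII.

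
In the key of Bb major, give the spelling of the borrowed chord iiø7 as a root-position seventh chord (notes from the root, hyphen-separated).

iiø7 is built on scale degree 2, which is C in both Bb major and its parallel. Building the half-diminished-seventh chord from the parallel minor on C: C–Eb–Gb–Bb.

C-Eb-Gb-Bb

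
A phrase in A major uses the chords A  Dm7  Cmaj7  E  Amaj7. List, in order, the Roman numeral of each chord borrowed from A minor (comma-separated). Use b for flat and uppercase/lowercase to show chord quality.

The diatonic triads in A major are A, Bm, C#m, D, E, F#m, G#dim. A, E and Amaj7 all belong to that set. Dm7 (D–F–A–C) doesn't fit — on degree 4 A major would have D (IV). Dm7 is the degree-4 chord of A minor, so it is the borrowed iv7. Cmaj7 (C–E–G–B) doesn't fit — on degree 3 A major would have C#m (iii). Cmaj7 is the degree-3 chord of A minor, so it is the borrowed bIIImaj7.

iv7, bIIImaj7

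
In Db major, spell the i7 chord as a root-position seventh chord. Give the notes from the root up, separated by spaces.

The root, Db, is scale degree 1 — the same note in Db major and Db minor; only the chord quality changes. Stacking thirds in Db minor on Db gives Db–Fb–Ab–Cb.

Db Fb Ab Cb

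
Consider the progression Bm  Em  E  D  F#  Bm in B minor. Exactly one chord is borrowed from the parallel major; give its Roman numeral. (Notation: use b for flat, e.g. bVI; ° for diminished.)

IV

B minor has the diatonic set Bm, C#dim, D, Em, F#, G, A (with V from harmonic minor). Bm, Em, D and F# are all diatonic. E (E–G#–B) doesn't fit — on degree 4 B minor would have Em (iv). E is the degree-4 chord of B major, so it is the borrowed IV.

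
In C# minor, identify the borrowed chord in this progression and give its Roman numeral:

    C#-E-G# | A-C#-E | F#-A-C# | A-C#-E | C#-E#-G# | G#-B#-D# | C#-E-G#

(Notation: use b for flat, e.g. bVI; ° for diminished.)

I

C# minor has the diatonic set C#m, D#dim, E, F#m, G#, A, B (with V from harmonic minor). Of the given chords, C#–E–G# = C#m, A–C#–E = A, F#–A–C# = F#m and G#–B#–D# = G# are diatonic. But C#–E#–G# is foreign: the diatonic i on degree 1 is C#m, whereas C# comes from C# major. It is labeled I.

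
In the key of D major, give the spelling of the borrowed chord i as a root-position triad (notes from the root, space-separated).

The root, D, is scale degree 1 — the same note in D major and D minor; only the chord quality changes. Building the minor chord from the parallel minor on D: D–F–A.

D F A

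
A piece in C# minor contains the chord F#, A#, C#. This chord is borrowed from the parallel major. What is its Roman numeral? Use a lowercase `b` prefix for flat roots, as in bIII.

IV

F# is scale degree 4 in C# minor. The diatonic chord on degree 4 would be F#m (iv), but F#–A#–C# is the major chord from C# major. As a borrowed chord it is labeled IV.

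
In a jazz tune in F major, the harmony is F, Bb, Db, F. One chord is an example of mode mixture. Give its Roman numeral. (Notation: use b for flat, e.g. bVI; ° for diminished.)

bVI

The diatonic triads in F major are F, Gm, Am, Bb, C, Dm, Edim. F and Bb are both diatonic. But Db (Db–F–Ab) is foreign: the diatonic vi on degree 6 is Dm, whereas Db comes from F minor. It is labeled bVI.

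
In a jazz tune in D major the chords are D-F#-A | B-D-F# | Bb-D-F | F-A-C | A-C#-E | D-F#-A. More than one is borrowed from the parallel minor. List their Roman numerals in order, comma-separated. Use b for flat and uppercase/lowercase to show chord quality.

bVI, bIII

D major has the diatonic set D, Em, F#m, G, A, Bm, C#dim. D–F#–A = D, B–D–F# = Bm and A–C#–E = A all belong to that set. Bb–D–F doesn't fit — on degree 6 D major would have Bm (vi). Bb is the degree-6 chord of D minor, so it is the borrowed bVI. But F–A–C is foreign: the diatonic iii on degree 3 is F#m, whereas F comes from D minor. It is labeled bIII.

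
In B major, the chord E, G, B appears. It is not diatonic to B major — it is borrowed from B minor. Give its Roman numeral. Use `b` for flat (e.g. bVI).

The root E is the diatonic 4th degree of B major; the borrowing shows in the chord quality. The diatonic chord on degree 4 would be E (IV), but E–G–B is the minor chord from B minor. As a borrowed chord it is labeled iv.

iv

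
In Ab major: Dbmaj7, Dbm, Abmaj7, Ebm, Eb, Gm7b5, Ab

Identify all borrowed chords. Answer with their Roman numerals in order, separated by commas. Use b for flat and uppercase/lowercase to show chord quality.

Ab major has the diatonic set Ab, Bbm, Cm, Db, Eb, Fm, Gdim. Of the given chords, Dbmaj7, Abmaj7, Eb, Gm7b5 and Ab are diatonic. But Dbm (Db–Fb–Ab) is foreign: the diatonic IV on degree 4 is Db, whereas Dbm comes from Ab minor. It is labeled iv. Ebm (Eb–Gb–Bb) doesn't fit — on degree 5 Ab major would have Eb (V). Ebm is the degree-5 chord of Ab minor, so it is the borrowed v.

iv, v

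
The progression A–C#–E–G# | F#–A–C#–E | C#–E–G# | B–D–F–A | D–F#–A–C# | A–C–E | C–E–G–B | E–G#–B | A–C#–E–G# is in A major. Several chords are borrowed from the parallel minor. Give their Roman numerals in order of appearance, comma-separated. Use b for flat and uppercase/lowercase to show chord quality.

In A major the diatonic chords are A, Bm, C#m, D, E, F#m, G#dim. Of the given chords, A–C#–E–G# = Amaj7, F#–A–C#–E = F#m7, C#–E–G# = C#m, D–F#–A–C# = Dmaj7 and E–G#–B = E are diatonic. B–D–F–A is not: scale degree 2 in A major carries Bm (ii). In A minor the chord on that degree is Bm7b5, so here it functions as iiø7, borrowed from the parallel minor. But A–C–E is foreign: the diatonic I on degree 1 is A, whereas Am comes from A minor. It is labeled i. C–E–G–B is not: scale degree 3 in A major carries C#m (iii). In A minor the chord on that degree is Cmaj7, so here it functions as bIIImaj7, borrowed from the parallel minor.

iiø7, i, bIIImaj7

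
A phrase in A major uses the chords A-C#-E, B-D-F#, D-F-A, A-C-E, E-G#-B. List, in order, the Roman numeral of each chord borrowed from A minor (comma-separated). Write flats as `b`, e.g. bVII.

iv, i

The diatonic triads in A major are A, Bm, C#m, D, E, F#m, G#dim. A–C#–E = A, B–D–F# = Bm and E–G#–B = E all belong to that set. But D–F–A is foreign: the diatonic IV on degree 4 is D, whereas Dm comes from A minor. It is labeled iv. A–C–E is not: scale degree 1 in A major carries A (I). In A minor the chord on that degree is Am, so here it functions as i, borrowed from the parallel minor.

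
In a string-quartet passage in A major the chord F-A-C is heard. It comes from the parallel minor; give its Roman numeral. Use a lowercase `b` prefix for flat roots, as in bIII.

F is the lowered form of scale degree 6 in A major (the diatonic degree 6 is F#). The diatonic chord on degree 6 would be F#m (vi), but F–A–C is the major chord from A minor. As a borrowed chord it is labeled bVI.

bVI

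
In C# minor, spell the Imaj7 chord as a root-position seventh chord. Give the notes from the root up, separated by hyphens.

C#-E#-G#-B#

Imaj7 is built on scale degree 1, which is C# in both C# minor and its parallel. Building the major-seventh chord from the parallel major on C#: C#–E#–G#–B#.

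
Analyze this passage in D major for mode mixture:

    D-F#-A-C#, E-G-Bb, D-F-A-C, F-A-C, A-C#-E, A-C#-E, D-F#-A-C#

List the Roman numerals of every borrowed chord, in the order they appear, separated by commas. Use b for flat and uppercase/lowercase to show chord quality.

In D major the diatonic chords are D, Em, F#m, G, A, Bm, C#dim. D–F#–A–C# = Dmaj7 and A–C#–E = A are both diatonic. E–G–Bb doesn't fit — on degree 2 D major would have Em (ii). Edim is the degree-2 chord of D minor, so it is the borrowed ii°. D–F–A–C is not: scale degree 1 in D major carries D (I). In D minor the chord on that degree is Dm7, so here it functions as i7, borrowed from the parallel minor. F–A–C is not: scale degree 3 in D major carries F#m (iii). In D minor the chord on that degree is F, so here it functions as bIII, borrowed from the parallel minor.

ii°, i7, bIII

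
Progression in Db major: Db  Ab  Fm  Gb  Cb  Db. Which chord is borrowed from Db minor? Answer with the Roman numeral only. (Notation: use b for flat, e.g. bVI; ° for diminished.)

bVII

In Db major the diatonic chords are Db, Ebm, Fm, Gb, Ab, Bbm, Cdim. Db, Ab, Fm and Gb are all diatonic. But Cb (Cb–Eb–Gb) is foreign: the diatonic vii° on degree 7 is Cdim, whereas Cb comes from Db minor. It is labeled bVII.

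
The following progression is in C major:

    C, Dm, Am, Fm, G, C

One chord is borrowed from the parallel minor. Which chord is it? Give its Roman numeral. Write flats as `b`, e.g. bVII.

iv

In C major the diatonic chords are C, Dm, Em, F, G, Am, Bdim. Of the given chords, C, Dm, Am and G are diatonic. Fm (F–Ab–C) is not: scale degree 4 in C major carries F (IV). In C minor the chord on that degree is Fm, so here it functions as iv, borrowed from the parallel minor.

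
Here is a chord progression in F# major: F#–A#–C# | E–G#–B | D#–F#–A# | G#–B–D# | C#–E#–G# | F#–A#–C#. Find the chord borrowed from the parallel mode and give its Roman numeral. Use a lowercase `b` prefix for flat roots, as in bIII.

bVII

The diatonic triads in F# major are F#, G#m, A#m, B, C#, D#m, E#dim. F#–A#–C# = F#, D#–F#–A# = D#m, G#–B–D# = G#m and C#–E#–G# = C# are all diatonic. But E–G#–B is foreign: the diatonic vii° on degree 7 is E#dim, whereas E comes from F# minor. It is labeled bVII.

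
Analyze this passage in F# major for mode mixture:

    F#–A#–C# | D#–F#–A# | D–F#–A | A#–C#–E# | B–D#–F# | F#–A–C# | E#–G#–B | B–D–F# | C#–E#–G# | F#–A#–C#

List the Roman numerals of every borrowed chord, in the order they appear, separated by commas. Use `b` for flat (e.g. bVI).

The diatonic triads in F# major are F#, G#m, A#m, B, C#, D#m, E#dim. F#–A#–C# = F#, D#–F#–A# = D#m, A#–C#–E# = A#m, B–D#–F# = B, E#–G#–B = E#dim and C#–E#–G# = C# are all diatonic. D–F#–A doesn't fit — on degree 6 F# major would have D#m (vi). D is the degree-6 chord of F# minor, so it is the borrowed bVI. F#–A–C# is not: scale degree 1 in F# major carries F# (I). In F# minor the chord on that degree is F#m, so here it functions as i, borrowed from the parallel minor. But B–D–F# is foreign: the diatonic IV on degree 4 is B, whereas Bm comes from F# minor. It is labeled iv.

bVI, i, iv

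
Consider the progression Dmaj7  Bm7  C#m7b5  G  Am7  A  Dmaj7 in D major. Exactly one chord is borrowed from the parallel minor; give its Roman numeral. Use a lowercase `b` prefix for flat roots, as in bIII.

v7

D major has the diatonic set D, Em, F#m, G, A, Bm, C#dim. Dmaj7, Bm7, C#m7b5, G and A are all diatonic. Am7 (A–C–E–G) is not: scale degree 5 in D major carries A (V). In D minor the chord on that degree is Am7, so here it functions as v7, borrowed from the parallel minor.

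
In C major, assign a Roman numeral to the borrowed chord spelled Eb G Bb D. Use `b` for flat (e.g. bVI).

In C major scale degree 3 is E; Eb is its lowered form, from C minor. Diatonically C major has Em (iii) on that degree; Eb–G–Bb–D is instead the major-seventh chord native to C minor, so it takes the label bIIImaj7.

bIIImaj7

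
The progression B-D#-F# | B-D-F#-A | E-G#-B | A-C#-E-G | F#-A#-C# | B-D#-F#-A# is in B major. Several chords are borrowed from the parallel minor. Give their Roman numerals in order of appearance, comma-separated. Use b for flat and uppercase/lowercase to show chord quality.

B major has the diatonic set B, C#m, D#m, E, F#, G#m, A#dim. B–D#–F# = B, E–G#–B = E, F#–A#–C# = F# and B–D#–F#–A# = Bmaj7 are all diatonic. B–D–F#–A is not: scale degree 1 in B major carries B (I). In B minor the chord on that degree is Bm7, so here it functions as i7, borrowed from the parallel minor. A–C#–E–G doesn't fit — on degree 7 B major would have A#dim (vii°). A7 is the degree-7 chord of B minor, so it is the borrowed bVII7.

i7, bVII7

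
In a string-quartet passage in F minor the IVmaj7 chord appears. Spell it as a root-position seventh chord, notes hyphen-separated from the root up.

Bb-D-F-A

IVmaj7 is built on scale degree 4, which is Bb in both F minor and its parallel. In F major the chord on Bb is Bb–D–F–A.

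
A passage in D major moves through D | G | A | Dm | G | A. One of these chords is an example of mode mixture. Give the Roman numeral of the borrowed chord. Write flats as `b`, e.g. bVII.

i

The diatonic triads in D major are D, Em, F#m, G, A, Bm, C#dim. D, G and A are all diatonic. Dm (D–F–A) doesn't fit — on degree 1 D major would have D (I). Dm is the degree-1 chord of D minor, so it is the borrowed i.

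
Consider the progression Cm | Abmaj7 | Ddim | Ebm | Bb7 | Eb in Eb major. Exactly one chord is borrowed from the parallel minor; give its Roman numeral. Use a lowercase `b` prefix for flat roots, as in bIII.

i

In Eb major the diatonic chords are Eb, Fm, Gm, Ab, Bb, Cm, Ddim. Of the given chords, Cm, Abmaj7, Ddim, Bb7 and Eb are diatonic. Ebm (Eb–Gb–Bb) doesn't fit — on degree 1 Eb major would have Eb (I). Ebm is the degree-1 chord of Eb minor, so it is the borrowed i.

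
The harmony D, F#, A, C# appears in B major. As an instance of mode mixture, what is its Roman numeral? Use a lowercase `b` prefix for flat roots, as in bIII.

The root D is the lowered 3rd scale degree — diatonically B major has D# there. D–F#–A–C# is a major-seventh chord — the form found in B minor, not the diatonic iii (D#m). Borrowed into B major it is written bIIImaj7.

bIIImaj7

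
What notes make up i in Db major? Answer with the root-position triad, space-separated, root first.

The root, Db, is scale degree 1 — the same note in Db major and Db minor; only the chord quality changes. Building the minor chord from the parallel minor on Db: Db–Fb–Ab.

Db Fb Ab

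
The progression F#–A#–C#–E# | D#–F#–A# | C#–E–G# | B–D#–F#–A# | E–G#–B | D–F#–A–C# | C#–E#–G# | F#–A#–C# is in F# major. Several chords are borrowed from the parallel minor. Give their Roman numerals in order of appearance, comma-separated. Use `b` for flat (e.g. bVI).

F# major has the diatonic set F#, G#m, A#m, B, C#, D#m, E#dim. Of the given chords, F#–A#–C#–E# = F#maj7, D#–F#–A# = D#m, B–D#–F#–A# = Bmaj7, C#–E#–G# = C# and F#–A#–C# = F# are diatonic. C#–E–G# is not: scale degree 5 in F# major carries C# (V). In F# minor the chord on that degree is C#m, so here it functions as v, borrowed from the parallel minor. E–G#–B is not: scale degree 7 in F# major carries E#dim (vii°). In F# minor the chord on that degree is E, so here it functions as bVII, borrowed from the parallel minor. But D–F#–A–C# is foreign: the diatonic vi on degree 6 is D#m, whereas Dmaj7 comes from F# minor. It is labeled bVImaj7.

v, bVII, bVImaj7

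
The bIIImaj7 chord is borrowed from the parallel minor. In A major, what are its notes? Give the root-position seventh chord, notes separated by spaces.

C E G B

bIIImaj7 is built on the lowered scale degree 3. In A major degree 3 is C#; lowered it becomes C. In A minor the chord on C is C–E–G–B.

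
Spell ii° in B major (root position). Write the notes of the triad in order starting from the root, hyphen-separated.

C#-E-G

The root, C#, is scale degree 2 — the same note in B major and B minor; only the chord quality changes. In B minor the chord on C# is C#–E–G.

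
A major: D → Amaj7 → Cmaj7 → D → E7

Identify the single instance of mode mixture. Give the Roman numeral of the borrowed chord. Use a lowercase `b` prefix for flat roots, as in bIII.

In A major the diatonic chords are A, Bm, C#m, D, E, F#m, G#dim. D, Amaj7 and E7 all belong to that set. Cmaj7 (C–E–G–B) is not: scale degree 3 in A major carries C#m (iii). In A minor the chord on that degree is Cmaj7, so here it functions as bIIImaj7, borrowed from the parallel minor.

bIIImaj7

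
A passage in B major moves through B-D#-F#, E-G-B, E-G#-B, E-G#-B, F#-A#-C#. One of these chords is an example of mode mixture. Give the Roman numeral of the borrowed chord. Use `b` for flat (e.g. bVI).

iv

The diatonic triads in B major are B, C#m, D#m, E, F#, G#m, A#dim. B–D#–F# = B, E–G#–B = E and F#–A#–C# = F# all belong to that set. E–G–B is not: scale degree 4 in B major carries E (IV). In B minor the chord on that degree is Em, so here it functions as iv, borrowed from the parallel minor.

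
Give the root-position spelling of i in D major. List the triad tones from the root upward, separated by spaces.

The root, D, is scale degree 1 — the same note in D major and D minor; only the chord quality changes. In D minor the chord on D is D–F–A.

D F A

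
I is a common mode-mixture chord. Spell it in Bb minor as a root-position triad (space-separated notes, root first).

The root, Bb, is scale degree 1 — the same note in Bb minor and Bb major; only the chord quality changes. Stacking thirds in Bb major on Bb gives Bb–D–F.

Bb D F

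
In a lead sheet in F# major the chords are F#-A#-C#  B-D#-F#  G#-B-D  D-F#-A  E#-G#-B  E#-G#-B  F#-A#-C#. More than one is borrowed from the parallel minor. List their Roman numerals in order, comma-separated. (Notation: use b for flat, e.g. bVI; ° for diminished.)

ii°, bVI

In F# major the diatonic chords are F#, G#m, A#m, B, C#, D#m, E#dim. F#–A#–C# = F#, B–D#–F# = B and E#–G#–B = E#dim all belong to that set. G#–B–D doesn't fit — on degree 2 F# major would have G#m (ii). G#dim is the degree-2 chord of F# minor, so it is the borrowed ii°. But D–F#–A is foreign: the diatonic vi on degree 6 is D#m, whereas D comes from F# minor. It is labeled bVI.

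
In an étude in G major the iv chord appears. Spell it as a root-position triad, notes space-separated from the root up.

iv is built on scale degree 4, which is C in both G major and its parallel. In G minor the chord on C is C–Eb–G.

C Eb G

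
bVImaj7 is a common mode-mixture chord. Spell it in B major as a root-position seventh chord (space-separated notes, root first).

G B D F#

Scale degree 6 in B major is G#. bVImaj7 uses the lowered form, G, taken from B minor. In B minor the chord on G is G–B–D–F#.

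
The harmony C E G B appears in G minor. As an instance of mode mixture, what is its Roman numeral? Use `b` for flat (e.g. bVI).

IVmaj7

C is scale degree 4 in G minor. The diatonic chord on degree 4 would be Cm (iv), but C–E–G–B is the major-seventh chord from G major. As a borrowed chord it is labeled IVmaj7.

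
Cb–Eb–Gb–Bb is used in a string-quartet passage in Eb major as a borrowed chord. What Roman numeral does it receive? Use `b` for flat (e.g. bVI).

bVImaj7

The root Cb is the lowered 6th scale degree — diatonically Eb major has C there. The diatonic chord on degree 6 would be Cm (vi), but Cb–Eb–Gb–Bb is the major-seventh chord from Eb minor. As a borrowed chord it is labeled bVImaj7.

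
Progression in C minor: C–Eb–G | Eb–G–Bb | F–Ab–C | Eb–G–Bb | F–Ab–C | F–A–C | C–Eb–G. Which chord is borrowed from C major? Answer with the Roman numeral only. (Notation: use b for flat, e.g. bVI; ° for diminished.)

IV

In C minor (with V from harmonic minor) the diatonic chords are Cm, Ddim, Eb, Fm, G, Ab, Bb. C–Eb–G = Cm, Eb–G–Bb = Eb and F–Ab–C = Fm are all diatonic. F–A–C is not: scale degree 4 in C minor carries Fm (iv). In C major the chord on that degree is F, so here it functions as IV, borrowed from the parallel major.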